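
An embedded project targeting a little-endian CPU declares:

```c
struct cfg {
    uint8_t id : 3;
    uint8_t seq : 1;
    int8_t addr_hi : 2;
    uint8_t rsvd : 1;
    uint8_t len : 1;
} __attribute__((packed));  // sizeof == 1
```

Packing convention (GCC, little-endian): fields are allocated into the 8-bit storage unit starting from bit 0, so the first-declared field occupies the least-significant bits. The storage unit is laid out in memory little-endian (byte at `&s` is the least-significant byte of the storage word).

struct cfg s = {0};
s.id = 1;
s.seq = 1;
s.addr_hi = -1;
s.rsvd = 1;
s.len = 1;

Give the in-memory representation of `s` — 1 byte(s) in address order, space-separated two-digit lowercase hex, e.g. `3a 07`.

f9

id (3b) val=1 bits=0x1 at bit 0: 0x01
seq (1b) val=1 bits=0x1 at bit 3: 0x09
addr_hi (2b) val=-1 bits=0x3 at bit 4: 0x39
rsvd (1b) val=1 bits=0x1 at bit 6: 0x79
len (1b) val=1 bits=0x1 at bit 7: 0xf9
word = 0xf9 → little-endian bytes:
  [0]=0xf9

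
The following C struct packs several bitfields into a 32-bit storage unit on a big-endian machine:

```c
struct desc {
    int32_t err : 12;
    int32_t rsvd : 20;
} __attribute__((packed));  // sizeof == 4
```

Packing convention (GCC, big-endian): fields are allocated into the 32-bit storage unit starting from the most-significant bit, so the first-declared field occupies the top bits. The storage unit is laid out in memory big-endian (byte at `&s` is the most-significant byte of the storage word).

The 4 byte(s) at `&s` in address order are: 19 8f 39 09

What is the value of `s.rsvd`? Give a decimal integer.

-50935

[0]=0x19 [1]=0x8f [2]=0x39 [3]=0x09 (big-endian) → word 0x198f3909
err [20+:12] = (word>>20) & 0xfff = 408
rsvd [0+:20] = (word>>0) & 0xfffff = 997641  ←
rsvd signed 20b, MSB=1: 997641 - 1048576 = -50935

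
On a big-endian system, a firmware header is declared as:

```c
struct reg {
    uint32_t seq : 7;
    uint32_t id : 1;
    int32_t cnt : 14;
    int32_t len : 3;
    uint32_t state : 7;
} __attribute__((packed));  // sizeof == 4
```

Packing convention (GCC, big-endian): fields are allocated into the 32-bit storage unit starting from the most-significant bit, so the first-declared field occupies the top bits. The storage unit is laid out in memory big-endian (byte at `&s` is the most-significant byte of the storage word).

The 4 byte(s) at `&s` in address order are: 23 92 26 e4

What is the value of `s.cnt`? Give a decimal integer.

[0]=0x23 [1]=0x92 [2]=0x26 [3]=0xe4 (big-endian) → word 0x239226e4
seq:7 @ bit 25 → (0x239226e4>>25)&0x7f = 0x11
id:1 @ bit 24 → (0x239226e4>>24)&0x1 = 0x1
cnt:14 @ bit 10 → (0x239226e4>>10)&0x3fff = 0x2489  ←
len:3 @ bit 7 → (0x239226e4>>7)&0x7 = 0x5
state:7 @ bit 0 → (0x239226e4>>0)&0x7f = 0x64
cnt signed 14b, MSB=1: 9353 - 16384 = -7031

-7031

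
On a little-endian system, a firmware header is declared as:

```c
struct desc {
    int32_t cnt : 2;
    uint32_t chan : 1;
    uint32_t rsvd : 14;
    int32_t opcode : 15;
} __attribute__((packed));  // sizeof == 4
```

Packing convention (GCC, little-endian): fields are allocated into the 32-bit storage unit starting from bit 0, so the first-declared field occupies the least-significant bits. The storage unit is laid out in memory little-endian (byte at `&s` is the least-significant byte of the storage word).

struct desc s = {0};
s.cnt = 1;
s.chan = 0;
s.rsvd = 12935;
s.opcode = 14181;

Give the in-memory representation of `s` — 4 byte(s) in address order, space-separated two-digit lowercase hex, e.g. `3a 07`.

39 94 cb 6e

[0+:2] cnt=1 & 0x3 = 0x1; word=0x00000001
[2+:1] chan=0 & 0x1 = 0x0; word=0x00000001
[3+:14] rsvd=12935 & 0x3fff = 0x3287; word=0x00019439
[17+:15] opcode=14181 & 0x7fff = 0x3765; word=0x6ecb9439
word = 0x6ecb9439 → little-endian bytes:
  [0]=0x39  [1]=0x94  [2]=0xcb  [3]=0x6e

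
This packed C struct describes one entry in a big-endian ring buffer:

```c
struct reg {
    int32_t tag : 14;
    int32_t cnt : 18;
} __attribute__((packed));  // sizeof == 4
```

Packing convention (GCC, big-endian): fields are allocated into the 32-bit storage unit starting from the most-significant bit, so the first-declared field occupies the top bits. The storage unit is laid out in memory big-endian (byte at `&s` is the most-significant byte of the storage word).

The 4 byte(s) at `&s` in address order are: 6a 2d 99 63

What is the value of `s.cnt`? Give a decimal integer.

[0]=0x6a [1]=0x2d [2]=0x99 [3]=0x63 (big-endian) → word 0x6a2d9963
tag:14 @ bit 18 → (0x6a2d9963>>18)&0x3fff = 0x1a8b
cnt:18 @ bit 0 → (0x6a2d9963>>0)&0x3ffff = 0x19963  ←
cnt signed 18b, MSB=0: value = 104803

104803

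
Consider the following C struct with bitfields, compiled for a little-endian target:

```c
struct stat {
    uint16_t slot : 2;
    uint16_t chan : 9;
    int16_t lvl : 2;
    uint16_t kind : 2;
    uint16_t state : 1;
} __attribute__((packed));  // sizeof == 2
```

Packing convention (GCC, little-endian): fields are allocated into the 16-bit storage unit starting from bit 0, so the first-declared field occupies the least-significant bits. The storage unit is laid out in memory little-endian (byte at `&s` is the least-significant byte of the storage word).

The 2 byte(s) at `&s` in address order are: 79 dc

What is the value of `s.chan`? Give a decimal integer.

[0]=0x79 [1]=0xdc (little-endian) → word 0xdc79
slot:2 @ bit 0 → (0xdc79>>0)&0x3 = 0x1
chan:9 @ bit 2 → (0xdc79>>2)&0x1ff = 0x11e  ←
lvl:2 @ bit 11 → (0xdc79>>11)&0x3 = 0x3
kind:2 @ bit 13 → (0xdc79>>13)&0x3 = 0x2
state:1 @ bit 15 → (0xdc79>>15)&0x1 = 0x1

286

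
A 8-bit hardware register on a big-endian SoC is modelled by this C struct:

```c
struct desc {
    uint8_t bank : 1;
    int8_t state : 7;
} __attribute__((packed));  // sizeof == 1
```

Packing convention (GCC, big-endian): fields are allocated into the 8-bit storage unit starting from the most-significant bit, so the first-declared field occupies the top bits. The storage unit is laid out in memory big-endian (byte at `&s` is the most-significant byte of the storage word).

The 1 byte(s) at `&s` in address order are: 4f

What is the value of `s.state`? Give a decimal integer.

-49

[0]=0x4f (big-endian) → word 0x4f
bank [7+:1] = (word>>7) & 0x1 = 0
state [0+:7] = (word>>0) & 0x7f = 79  ←
state signed 7b, MSB=1: 79 - 128 = -49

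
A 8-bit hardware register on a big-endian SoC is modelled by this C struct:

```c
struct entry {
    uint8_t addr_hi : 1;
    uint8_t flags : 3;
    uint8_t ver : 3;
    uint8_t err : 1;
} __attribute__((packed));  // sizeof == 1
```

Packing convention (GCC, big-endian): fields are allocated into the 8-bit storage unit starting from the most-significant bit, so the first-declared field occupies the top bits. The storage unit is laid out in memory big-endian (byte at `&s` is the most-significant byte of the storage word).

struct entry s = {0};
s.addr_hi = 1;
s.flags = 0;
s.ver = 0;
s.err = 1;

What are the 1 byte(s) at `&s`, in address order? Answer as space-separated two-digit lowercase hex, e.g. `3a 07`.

81

[7+:1] addr_hi=1 & 0x1 = 0x1; word=0x80
[4+:3] flags=0 & 0x7 = 0x0; word=0x80
[1+:3] ver=0 & 0x7 = 0x0; word=0x80
[0+:1] err=1 & 0x1 = 0x1; word=0x81
word = 0x81 → big-endian bytes:
  [0]=0x81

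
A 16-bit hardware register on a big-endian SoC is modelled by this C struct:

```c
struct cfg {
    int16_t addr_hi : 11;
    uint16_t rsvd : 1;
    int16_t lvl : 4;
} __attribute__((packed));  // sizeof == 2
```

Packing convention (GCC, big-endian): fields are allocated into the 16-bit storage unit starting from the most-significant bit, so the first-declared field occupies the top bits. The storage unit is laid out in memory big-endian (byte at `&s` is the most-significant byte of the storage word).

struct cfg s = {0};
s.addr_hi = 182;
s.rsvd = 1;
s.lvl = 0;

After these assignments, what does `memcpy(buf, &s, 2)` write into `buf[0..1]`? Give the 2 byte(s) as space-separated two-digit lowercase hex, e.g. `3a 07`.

16 d0

[5+:11] addr_hi=182 & 0x7ff = 0xb6; word=0x16c0
[4+:1] rsvd=1 & 0x1 = 0x1; word=0x16d0
[0+:4] lvl=0 & 0xf = 0x0; word=0x16d0
word = 0x16d0 → big-endian bytes:
  [0]=0x16  [1]=0xd0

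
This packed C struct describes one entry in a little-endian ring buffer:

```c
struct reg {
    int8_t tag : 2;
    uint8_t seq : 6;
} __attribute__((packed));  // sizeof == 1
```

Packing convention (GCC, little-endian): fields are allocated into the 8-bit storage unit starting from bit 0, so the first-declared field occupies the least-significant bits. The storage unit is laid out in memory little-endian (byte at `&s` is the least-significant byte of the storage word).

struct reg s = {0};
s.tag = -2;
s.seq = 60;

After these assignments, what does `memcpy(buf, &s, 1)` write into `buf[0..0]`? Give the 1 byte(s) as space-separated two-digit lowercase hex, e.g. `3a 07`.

f2

tag (2b) val=-2 bits=0x2 at bit 0: 0x02
seq (6b) val=60 bits=0x3c at bit 2: 0xf2
word = 0xf2 → little-endian bytes:
  [0]=0xf2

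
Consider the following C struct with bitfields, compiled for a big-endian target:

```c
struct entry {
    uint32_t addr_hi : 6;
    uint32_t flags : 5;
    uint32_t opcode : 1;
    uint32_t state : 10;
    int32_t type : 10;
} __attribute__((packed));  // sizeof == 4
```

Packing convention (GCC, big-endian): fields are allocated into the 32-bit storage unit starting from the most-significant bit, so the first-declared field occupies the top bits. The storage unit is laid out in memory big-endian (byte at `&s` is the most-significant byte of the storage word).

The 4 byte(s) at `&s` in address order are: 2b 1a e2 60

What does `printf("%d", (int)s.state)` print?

696

[0]=0x2b [1]=0x1a [2]=0xe2 [3]=0x60 (big-endian) → word 0x2b1ae260
addr_hi:6 @ bit 26 → (0x2b1ae260>>26)&0x3f = 0xa
flags:5 @ bit 21 → (0x2b1ae260>>21)&0x1f = 0x18
opcode:1 @ bit 20 → (0x2b1ae260>>20)&0x1 = 0x1
state:10 @ bit 10 → (0x2b1ae260>>10)&0x3ff = 0x2b8  ←
type:10 @ bit 0 → (0x2b1ae260>>0)&0x3ff = 0x260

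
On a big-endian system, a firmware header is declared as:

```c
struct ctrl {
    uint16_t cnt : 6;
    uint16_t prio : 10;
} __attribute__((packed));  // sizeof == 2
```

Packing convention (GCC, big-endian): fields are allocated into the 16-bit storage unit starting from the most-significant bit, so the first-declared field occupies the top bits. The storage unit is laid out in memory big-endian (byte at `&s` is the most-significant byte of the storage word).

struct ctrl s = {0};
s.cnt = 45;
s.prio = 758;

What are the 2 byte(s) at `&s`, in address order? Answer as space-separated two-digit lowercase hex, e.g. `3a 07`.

cnt:6 = 45 → 0x2d << 10 → word 0xb400
prio:10 = 758 → 0x2f6 << 0 → word 0xb6f6
word = 0xb6f6 → big-endian bytes:
  [0]=0xb6  [1]=0xf6

b6 f6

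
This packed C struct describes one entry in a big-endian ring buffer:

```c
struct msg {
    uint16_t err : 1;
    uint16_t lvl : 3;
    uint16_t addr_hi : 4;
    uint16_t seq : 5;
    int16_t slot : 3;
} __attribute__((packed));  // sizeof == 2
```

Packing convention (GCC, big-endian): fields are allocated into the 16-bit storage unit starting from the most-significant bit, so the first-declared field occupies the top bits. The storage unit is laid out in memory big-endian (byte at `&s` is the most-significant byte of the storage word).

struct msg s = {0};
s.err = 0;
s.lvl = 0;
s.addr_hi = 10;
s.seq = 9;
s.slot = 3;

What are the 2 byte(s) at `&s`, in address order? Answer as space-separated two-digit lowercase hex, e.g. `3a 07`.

0a 4b

[15+:1] err=0 & 0x1 = 0x0; word=0x0000
[12+:3] lvl=0 & 0x7 = 0x0; word=0x0000
[8+:4] addr_hi=10 & 0xf = 0xa; word=0x0a00
[3+:5] seq=9 & 0x1f = 0x9; word=0x0a48
[0+:3] slot=3 & 0x7 = 0x3; word=0x0a4b
word = 0x0a4b → big-endian bytes:
  [0]=0x0a  [1]=0x4b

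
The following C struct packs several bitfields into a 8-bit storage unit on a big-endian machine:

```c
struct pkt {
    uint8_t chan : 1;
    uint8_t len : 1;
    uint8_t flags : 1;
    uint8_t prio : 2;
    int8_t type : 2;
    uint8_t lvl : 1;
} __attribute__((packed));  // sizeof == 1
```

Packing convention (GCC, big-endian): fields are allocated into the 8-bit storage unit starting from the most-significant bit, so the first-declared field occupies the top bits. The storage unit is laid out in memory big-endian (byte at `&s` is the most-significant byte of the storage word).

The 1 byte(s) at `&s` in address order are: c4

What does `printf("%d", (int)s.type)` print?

-2

[0]=0xc4 (big-endian) → word 0xc4
chan [7+:1] = (word>>7) & 0x1 = 1
len [6+:1] = (word>>6) & 0x1 = 1
flags [5+:1] = (word>>5) & 0x1 = 0
prio [3+:2] = (word>>3) & 0x3 = 0
type [1+:2] = (word>>1) & 0x3 = 2  ←
lvl [0+:1] = (word>>0) & 0x1 = 0
type signed 2b, MSB=1: 2 - 4 = -2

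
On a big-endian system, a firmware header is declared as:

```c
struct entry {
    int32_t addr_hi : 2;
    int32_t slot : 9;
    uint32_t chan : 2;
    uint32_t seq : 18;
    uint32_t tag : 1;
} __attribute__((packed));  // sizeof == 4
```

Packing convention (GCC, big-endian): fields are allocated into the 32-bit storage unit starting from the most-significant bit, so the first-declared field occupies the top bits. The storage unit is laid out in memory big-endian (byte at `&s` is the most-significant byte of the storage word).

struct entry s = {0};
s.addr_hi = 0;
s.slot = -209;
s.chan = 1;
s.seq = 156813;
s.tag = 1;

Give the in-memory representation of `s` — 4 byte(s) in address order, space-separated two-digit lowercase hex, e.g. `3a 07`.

25 ec c9 1b

addr_hi (2b) val=0 bits=0x0 at bit 30: 0x00000000
slot (9b) val=-209 bits=0x12f at bit 21: 0x25e00000
chan (2b) val=1 bits=0x1 at bit 19: 0x25e80000
seq (18b) val=156813 bits=0x2648d at bit 1: 0x25ecc91a
tag (1b) val=1 bits=0x1 at bit 0: 0x25ecc91b
word = 0x25ecc91b → big-endian bytes:
  [0]=0x25  [1]=0xec  [2]=0xc9  [3]=0x1b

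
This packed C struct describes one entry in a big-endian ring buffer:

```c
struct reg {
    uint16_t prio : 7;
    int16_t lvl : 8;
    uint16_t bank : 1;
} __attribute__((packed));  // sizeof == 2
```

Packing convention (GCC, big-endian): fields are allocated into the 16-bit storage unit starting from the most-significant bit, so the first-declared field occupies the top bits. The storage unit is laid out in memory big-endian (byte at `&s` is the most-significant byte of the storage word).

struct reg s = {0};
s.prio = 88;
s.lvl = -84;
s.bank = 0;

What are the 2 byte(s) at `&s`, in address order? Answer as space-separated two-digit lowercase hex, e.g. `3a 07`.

b1 58

prio (7b) val=88 bits=0x58 at bit 9: 0xb000
lvl (8b) val=-84 bits=0xac at bit 1: 0xb158
bank (1b) val=0 bits=0x0 at bit 0: 0xb158
word = 0xb158 → big-endian bytes:
  [0]=0xb1  [1]=0x58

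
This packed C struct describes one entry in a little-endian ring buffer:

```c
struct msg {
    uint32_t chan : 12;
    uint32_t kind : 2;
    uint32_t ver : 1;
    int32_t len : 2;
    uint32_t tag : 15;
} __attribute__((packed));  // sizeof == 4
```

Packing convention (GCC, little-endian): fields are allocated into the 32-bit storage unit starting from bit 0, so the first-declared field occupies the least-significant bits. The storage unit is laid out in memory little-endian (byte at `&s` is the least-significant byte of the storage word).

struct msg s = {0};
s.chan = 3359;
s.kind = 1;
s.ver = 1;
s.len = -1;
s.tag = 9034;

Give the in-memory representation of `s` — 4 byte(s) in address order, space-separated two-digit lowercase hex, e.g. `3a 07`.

chan:12 = 3359 → 0xd1f << 0 → word 0x00000d1f
kind:2 = 1 → 0x1 << 12 → word 0x00001d1f
ver:1 = 1 → 0x1 << 14 → word 0x00005d1f
len:2 = -1 → 0x3 << 15 → word 0x0001dd1f
tag:15 = 9034 → 0x234a << 17 → word 0x4695dd1f
word = 0x4695dd1f → little-endian bytes:
  [0]=0x1f  [1]=0xdd  [2]=0x95  [3]=0x46

1f dd 95 46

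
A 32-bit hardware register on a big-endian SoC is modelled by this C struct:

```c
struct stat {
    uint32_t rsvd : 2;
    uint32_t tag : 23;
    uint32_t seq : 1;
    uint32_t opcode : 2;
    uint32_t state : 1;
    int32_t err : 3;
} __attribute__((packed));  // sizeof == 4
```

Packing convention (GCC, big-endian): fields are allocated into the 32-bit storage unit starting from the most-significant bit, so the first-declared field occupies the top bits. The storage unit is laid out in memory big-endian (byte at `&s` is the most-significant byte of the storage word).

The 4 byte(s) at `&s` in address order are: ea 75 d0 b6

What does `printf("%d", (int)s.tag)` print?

5565345

[0]=0xea [1]=0x75 [2]=0xd0 [3]=0xb6 (big-endian) → word 0xea75d0b6
rsvd:2 @ bit 30 → (0xea75d0b6>>30)&0x3 = 0x3
tag:23 @ bit 7 → (0xea75d0b6>>7)&0x7fffff = 0x54eba1  ←
seq:1 @ bit 6 → (0xea75d0b6>>6)&0x1 = 0x0
opcode:2 @ bit 4 → (0xea75d0b6>>4)&0x3 = 0x3
state:1 @ bit 3 → (0xea75d0b6>>3)&0x1 = 0x0
err:3 @ bit 0 → (0xea75d0b6>>0)&0x7 = 0x6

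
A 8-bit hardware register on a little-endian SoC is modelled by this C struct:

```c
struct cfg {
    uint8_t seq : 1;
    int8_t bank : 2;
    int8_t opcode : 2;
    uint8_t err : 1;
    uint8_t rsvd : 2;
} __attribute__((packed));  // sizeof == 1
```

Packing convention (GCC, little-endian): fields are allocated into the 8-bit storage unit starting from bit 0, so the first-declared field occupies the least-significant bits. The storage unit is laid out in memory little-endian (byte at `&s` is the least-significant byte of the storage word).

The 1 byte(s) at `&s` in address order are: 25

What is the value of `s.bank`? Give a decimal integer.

[0]=0x25 (little-endian) → word 0x25
seq:1 @ bit 0 → (0x25>>0)&0x1 = 0x1
bank:2 @ bit 1 → (0x25>>1)&0x3 = 0x2  ←
opcode:2 @ bit 3 → (0x25>>3)&0x3 = 0x0
err:1 @ bit 5 → (0x25>>5)&0x1 = 0x1
rsvd:2 @ bit 6 → (0x25>>6)&0x3 = 0x0
bank signed 2b, MSB=1: 2 - 4 = -2

-2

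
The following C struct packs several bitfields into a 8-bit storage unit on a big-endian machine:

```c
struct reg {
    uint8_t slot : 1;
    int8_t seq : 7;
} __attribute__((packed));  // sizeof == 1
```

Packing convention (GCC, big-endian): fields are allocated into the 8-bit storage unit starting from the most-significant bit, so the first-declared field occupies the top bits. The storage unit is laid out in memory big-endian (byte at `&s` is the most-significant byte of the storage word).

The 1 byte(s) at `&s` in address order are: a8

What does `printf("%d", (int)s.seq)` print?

[0]=0xa8 (big-endian) → word 0xa8
slot:1 @ bit 7 → (0xa8>>7)&0x1 = 0x1
seq:7 @ bit 0 → (0xa8>>0)&0x7f = 0x28  ←
seq signed 7b, MSB=0: value = 40

40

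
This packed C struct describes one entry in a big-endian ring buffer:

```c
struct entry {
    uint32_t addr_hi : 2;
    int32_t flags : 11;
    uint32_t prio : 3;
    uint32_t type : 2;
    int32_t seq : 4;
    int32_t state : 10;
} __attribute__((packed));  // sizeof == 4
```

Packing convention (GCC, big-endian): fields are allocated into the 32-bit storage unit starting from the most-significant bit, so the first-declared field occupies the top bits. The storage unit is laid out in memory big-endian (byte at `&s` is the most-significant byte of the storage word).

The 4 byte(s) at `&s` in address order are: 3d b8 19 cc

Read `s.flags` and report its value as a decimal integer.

[0]=0x3d [1]=0xb8 [2]=0x19 [3]=0xcc (big-endian) → word 0x3db819cc
addr_hi:2 @ bit 30 → (0x3db819cc>>30)&0x3 = 0x0
flags:11 @ bit 19 → (0x3db819cc>>19)&0x7ff = 0x7b7  ←
prio:3 @ bit 16 → (0x3db819cc>>16)&0x7 = 0x0
type:2 @ bit 14 → (0x3db819cc>>14)&0x3 = 0x0
seq:4 @ bit 10 → (0x3db819cc>>10)&0xf = 0x6
state:10 @ bit 0 → (0x3db819cc>>0)&0x3ff = 0x1cc
flags signed 11b, MSB=1: 1975 - 2048 = -73

-73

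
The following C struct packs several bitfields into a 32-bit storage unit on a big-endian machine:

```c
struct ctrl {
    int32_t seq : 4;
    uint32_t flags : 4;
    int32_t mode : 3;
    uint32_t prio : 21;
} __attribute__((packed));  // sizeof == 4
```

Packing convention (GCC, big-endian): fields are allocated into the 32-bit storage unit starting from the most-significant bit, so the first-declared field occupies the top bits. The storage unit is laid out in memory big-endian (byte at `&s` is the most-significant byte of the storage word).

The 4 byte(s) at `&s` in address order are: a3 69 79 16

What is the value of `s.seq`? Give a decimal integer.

[0]=0xa3 [1]=0x69 [2]=0x79 [3]=0x16 (big-endian) → word 0xa3697916
seq [28+:4] = (word>>28) & 0xf = 10  ←
flags [24+:4] = (word>>24) & 0xf = 3
mode [21+:3] = (word>>21) & 0x7 = 3
prio [0+:21] = (word>>0) & 0x1fffff = 620822
seq signed 4b, MSB=1: 10 - 16 = -6

-6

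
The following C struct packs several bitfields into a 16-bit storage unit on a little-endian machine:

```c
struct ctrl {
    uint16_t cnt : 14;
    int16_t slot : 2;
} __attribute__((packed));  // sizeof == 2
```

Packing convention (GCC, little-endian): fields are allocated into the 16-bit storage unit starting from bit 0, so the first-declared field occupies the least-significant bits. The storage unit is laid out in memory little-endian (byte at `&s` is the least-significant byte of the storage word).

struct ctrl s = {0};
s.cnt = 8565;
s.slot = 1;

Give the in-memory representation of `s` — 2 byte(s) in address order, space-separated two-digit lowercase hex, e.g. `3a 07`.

[0+:14] cnt=8565 & 0x3fff = 0x2175; word=0x2175
[14+:2] slot=1 & 0x3 = 0x1; word=0x6175
word = 0x6175 → little-endian bytes:
  [0]=0x75  [1]=0x61

75 61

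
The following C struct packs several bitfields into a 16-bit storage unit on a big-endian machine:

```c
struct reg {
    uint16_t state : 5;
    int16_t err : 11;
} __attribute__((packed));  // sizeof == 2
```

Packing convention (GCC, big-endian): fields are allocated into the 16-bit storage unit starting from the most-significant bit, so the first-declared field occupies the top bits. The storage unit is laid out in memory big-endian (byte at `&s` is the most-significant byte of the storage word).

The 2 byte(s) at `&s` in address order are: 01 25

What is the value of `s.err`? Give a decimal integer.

293

[0]=0x01 [1]=0x25 (big-endian) → word 0x0125
state:5 @ bit 11 → (0x0125>>11)&0x1f = 0x0
err:11 @ bit 0 → (0x0125>>0)&0x7ff = 0x125  ←
err signed 11b, MSB=0: value = 293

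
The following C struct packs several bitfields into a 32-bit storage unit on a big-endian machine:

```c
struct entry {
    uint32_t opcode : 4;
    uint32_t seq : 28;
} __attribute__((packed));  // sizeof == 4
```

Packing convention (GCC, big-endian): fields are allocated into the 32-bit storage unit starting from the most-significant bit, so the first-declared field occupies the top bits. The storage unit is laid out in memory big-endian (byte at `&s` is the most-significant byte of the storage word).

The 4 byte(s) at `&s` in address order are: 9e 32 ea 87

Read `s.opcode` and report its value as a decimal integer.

[0]=0x9e [1]=0x32 [2]=0xea [3]=0x87 (big-endian) → word 0x9e32ea87
opcode:4 @ bit 28 → (0x9e32ea87>>28)&0xf = 0x9  ←
seq:28 @ bit 0 → (0x9e32ea87>>0)&0xfffffff = 0xe32ea87

9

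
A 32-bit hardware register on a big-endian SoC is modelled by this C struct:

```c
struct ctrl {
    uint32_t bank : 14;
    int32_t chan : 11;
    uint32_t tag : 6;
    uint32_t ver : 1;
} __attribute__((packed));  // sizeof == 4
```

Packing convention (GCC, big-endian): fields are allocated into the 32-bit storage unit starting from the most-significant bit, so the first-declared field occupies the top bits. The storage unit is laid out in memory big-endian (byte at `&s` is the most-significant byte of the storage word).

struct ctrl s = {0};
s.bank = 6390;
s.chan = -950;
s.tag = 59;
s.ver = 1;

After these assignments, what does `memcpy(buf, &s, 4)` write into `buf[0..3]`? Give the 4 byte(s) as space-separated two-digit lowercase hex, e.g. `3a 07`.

bank:14 = 6390 → 0x18f6 << 18 → word 0x63d80000
chan:11 = -950 → 0x44a << 7 → word 0x63da2500
tag:6 = 59 → 0x3b << 1 → word 0x63da2576
ver:1 = 1 → 0x1 << 0 → word 0x63da2577
word = 0x63da2577 → big-endian bytes:
  [0]=0x63  [1]=0xda  [2]=0x25  [3]=0x77

63 da 25 77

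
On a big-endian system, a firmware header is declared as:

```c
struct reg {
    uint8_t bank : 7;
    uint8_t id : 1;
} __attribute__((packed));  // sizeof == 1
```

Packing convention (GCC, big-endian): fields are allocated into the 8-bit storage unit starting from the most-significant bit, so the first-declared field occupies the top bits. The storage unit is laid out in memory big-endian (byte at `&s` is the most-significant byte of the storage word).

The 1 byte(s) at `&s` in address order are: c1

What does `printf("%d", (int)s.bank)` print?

[0]=0xc1 (big-endian) → word 0xc1
bank [1+:7] = (word>>1) & 0x7f = 96  ←
id [0+:1] = (word>>0) & 0x1 = 1

96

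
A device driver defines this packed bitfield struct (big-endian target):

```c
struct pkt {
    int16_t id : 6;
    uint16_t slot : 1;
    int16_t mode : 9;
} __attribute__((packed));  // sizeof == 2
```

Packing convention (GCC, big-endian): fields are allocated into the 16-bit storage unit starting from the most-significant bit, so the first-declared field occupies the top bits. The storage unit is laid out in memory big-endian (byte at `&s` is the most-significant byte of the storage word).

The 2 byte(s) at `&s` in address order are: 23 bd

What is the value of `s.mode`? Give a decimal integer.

[0]=0x23 [1]=0xbd (big-endian) → word 0x23bd
id:6 @ bit 10 → (0x23bd>>10)&0x3f = 0x8
slot:1 @ bit 9 → (0x23bd>>9)&0x1 = 0x1
mode:9 @ bit 0 → (0x23bd>>0)&0x1ff = 0x1bd  ←
mode signed 9b, MSB=1: 445 - 512 = -67

-67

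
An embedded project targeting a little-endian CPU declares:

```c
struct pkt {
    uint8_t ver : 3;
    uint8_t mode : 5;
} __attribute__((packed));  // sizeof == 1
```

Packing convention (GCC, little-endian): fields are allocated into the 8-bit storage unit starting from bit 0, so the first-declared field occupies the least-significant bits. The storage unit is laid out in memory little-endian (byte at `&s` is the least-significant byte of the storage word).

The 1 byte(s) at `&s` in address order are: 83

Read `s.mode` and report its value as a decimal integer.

[0]=0x83 (little-endian) → word 0x83
ver:3 @ bit 0 → (0x83>>0)&0x7 = 0x3
mode:5 @ bit 3 → (0x83>>3)&0x1f = 0x10  ←

16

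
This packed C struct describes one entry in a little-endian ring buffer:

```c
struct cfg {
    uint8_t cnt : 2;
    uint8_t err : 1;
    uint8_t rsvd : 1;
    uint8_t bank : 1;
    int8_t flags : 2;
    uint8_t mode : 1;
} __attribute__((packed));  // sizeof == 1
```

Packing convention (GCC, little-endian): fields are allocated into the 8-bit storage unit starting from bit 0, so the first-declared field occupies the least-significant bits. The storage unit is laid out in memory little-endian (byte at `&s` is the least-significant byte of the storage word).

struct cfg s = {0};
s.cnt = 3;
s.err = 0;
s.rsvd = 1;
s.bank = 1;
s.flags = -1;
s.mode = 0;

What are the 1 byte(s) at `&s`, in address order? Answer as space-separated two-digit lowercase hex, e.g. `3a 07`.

7b

[0+:2] cnt=3 & 0x3 = 0x3; word=0x03
[2+:1] err=0 & 0x1 = 0x0; word=0x03
[3+:1] rsvd=1 & 0x1 = 0x1; word=0x0b
[4+:1] bank=1 & 0x1 = 0x1; word=0x1b
[5+:2] flags=-1 & 0x3 = 0x3; word=0x7b
[7+:1] mode=0 & 0x1 = 0x0; word=0x7b
word = 0x7b → little-endian bytes:
  [0]=0x7b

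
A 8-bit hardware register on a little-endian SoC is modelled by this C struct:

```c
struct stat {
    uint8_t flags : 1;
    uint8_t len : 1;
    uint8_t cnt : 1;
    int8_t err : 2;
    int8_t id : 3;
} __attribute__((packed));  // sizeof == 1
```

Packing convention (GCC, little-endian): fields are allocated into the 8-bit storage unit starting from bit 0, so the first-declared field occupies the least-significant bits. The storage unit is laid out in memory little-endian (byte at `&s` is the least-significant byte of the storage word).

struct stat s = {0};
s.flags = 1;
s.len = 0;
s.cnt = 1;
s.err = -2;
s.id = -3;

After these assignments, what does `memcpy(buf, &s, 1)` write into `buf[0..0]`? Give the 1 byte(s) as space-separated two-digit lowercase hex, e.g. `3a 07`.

b5

[0+:1] flags=1 & 0x1 = 0x1; word=0x01
[1+:1] len=0 & 0x1 = 0x0; word=0x01
[2+:1] cnt=1 & 0x1 = 0x1; word=0x05
[3+:2] err=-2 & 0x3 = 0x2; word=0x15
[5+:3] id=-3 & 0x7 = 0x5; word=0xb5
word = 0xb5 → little-endian bytes:
  [0]=0xb5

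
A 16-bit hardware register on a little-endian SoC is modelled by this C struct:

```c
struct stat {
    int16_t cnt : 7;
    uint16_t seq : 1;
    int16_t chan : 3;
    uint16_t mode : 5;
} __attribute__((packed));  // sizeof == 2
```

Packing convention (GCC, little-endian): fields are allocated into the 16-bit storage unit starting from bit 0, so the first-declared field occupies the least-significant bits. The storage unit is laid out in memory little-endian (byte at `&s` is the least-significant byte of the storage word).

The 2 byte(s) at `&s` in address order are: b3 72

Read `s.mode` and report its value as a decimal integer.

14

[0]=0xb3 [1]=0x72 (little-endian) → word 0x72b3
cnt [0+:7] = (word>>0) & 0x7f = 51
seq [7+:1] = (word>>7) & 0x1 = 1
chan [8+:3] = (word>>8) & 0x7 = 2
mode [11+:5] = (word>>11) & 0x1f = 14  ←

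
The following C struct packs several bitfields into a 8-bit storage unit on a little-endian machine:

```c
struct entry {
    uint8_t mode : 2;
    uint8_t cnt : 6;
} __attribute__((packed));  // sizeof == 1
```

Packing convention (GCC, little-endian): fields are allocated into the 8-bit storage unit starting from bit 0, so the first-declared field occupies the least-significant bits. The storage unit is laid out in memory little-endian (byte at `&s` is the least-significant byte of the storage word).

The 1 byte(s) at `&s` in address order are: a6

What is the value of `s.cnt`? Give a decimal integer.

[0]=0xa6 (little-endian) → word 0xa6
mode [0+:2] = (word>>0) & 0x3 = 2
cnt [2+:6] = (word>>2) & 0x3f = 41  ←

41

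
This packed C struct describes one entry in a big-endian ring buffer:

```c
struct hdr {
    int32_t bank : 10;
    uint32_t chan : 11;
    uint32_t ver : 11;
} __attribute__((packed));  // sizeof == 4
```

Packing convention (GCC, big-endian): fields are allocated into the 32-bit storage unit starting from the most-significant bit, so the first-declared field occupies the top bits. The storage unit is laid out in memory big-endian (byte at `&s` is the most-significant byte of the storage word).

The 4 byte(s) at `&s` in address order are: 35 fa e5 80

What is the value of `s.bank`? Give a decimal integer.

[0]=0x35 [1]=0xfa [2]=0xe5 [3]=0x80 (big-endian) → word 0x35fae580
bank [22+:10] = (word>>22) & 0x3ff = 215  ←
chan [11+:11] = (word>>11) & 0x7ff = 1884
ver [0+:11] = (word>>0) & 0x7ff = 1408
bank signed 10b, MSB=0: value = 215

215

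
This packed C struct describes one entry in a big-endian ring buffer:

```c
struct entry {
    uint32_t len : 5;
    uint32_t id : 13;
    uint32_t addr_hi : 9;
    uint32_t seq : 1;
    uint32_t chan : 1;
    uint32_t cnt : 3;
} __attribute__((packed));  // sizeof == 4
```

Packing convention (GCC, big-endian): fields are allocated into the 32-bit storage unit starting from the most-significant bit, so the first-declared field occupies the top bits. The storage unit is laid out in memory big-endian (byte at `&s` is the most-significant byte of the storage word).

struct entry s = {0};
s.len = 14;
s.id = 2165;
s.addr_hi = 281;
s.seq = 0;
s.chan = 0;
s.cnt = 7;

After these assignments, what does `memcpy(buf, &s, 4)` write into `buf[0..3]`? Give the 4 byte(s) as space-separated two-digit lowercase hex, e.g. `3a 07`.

[27+:5] len=14 & 0x1f = 0xe; word=0x70000000
[14+:13] id=2165 & 0x1fff = 0x875; word=0x721d4000
[5+:9] addr_hi=281 & 0x1ff = 0x119; word=0x721d6320
[4+:1] seq=0 & 0x1 = 0x0; word=0x721d6320
[3+:1] chan=0 & 0x1 = 0x0; word=0x721d6320
[0+:3] cnt=7 & 0x7 = 0x7; word=0x721d6327
word = 0x721d6327 → big-endian bytes:
  [0]=0x72  [1]=0x1d  [2]=0x63  [3]=0x27

72 1d 63 27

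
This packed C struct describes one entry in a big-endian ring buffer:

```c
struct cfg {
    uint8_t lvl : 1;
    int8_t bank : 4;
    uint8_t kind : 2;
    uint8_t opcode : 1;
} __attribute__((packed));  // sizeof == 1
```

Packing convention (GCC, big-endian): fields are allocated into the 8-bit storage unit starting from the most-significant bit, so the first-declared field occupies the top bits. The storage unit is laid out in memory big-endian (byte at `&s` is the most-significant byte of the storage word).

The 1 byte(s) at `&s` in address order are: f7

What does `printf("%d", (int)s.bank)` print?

-2

[0]=0xf7 (big-endian) → word 0xf7
lvl [7+:1] = (word>>7) & 0x1 = 1
bank [3+:4] = (word>>3) & 0xf = 14  ←
kind [1+:2] = (word>>1) & 0x3 = 3
opcode [0+:1] = (word>>0) & 0x1 = 1
bank signed 4b, MSB=1: 14 - 16 = -2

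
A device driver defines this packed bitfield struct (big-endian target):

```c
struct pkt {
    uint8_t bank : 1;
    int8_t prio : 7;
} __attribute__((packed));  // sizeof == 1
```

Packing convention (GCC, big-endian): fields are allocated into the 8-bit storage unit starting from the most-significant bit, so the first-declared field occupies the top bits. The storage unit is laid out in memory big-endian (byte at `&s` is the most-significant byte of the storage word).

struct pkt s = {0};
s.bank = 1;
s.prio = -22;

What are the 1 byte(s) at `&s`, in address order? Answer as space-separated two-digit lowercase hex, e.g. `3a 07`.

bank:1 = 1 → 0x1 << 7 → word 0x80
prio:7 = -22 → 0x6a << 0 → word 0xea
word = 0xea → big-endian bytes:
  [0]=0xea

ea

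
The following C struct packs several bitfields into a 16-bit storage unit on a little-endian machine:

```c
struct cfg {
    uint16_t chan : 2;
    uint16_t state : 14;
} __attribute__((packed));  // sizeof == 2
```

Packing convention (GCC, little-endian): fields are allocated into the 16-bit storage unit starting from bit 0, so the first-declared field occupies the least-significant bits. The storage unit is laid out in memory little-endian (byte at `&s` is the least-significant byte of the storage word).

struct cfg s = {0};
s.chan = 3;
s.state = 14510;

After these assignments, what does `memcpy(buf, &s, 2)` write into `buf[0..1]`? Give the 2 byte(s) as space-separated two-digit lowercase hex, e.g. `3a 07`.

[0+:2] chan=3 & 0x3 = 0x3; word=0x0003
[2+:14] state=14510 & 0x3fff = 0x38ae; word=0xe2bb
word = 0xe2bb → little-endian bytes:
  [0]=0xbb  [1]=0xe2

bb e2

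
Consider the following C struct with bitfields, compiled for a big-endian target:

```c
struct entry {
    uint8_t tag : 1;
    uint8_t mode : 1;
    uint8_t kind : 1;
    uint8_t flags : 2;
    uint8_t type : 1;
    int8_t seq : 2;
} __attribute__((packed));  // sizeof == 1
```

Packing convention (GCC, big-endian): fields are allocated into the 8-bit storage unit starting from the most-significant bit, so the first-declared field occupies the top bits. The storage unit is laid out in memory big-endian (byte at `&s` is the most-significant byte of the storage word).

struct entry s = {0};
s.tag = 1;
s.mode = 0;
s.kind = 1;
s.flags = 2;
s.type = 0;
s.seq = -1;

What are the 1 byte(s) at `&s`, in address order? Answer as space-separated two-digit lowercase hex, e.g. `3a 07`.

b3

tag (1b) val=1 bits=0x1 at bit 7: 0x80
mode (1b) val=0 bits=0x0 at bit 6: 0x80
kind (1b) val=1 bits=0x1 at bit 5: 0xa0
flags (2b) val=2 bits=0x2 at bit 3: 0xb0
type (1b) val=0 bits=0x0 at bit 2: 0xb0
seq (2b) val=-1 bits=0x3 at bit 0: 0xb3
word = 0xb3 → big-endian bytes:
  [0]=0xb3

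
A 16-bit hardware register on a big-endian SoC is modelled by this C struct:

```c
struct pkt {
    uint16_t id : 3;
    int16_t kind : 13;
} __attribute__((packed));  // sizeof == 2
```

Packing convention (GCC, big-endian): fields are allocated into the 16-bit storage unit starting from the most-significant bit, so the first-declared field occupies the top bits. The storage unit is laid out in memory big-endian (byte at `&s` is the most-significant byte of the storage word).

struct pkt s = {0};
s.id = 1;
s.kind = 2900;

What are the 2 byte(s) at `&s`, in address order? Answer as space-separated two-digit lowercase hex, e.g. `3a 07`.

2b 54

id:3 = 1 → 0x1 << 13 → word 0x2000
kind:13 = 2900 → 0xb54 << 0 → word 0x2b54
word = 0x2b54 → big-endian bytes:
  [0]=0x2b  [1]=0x54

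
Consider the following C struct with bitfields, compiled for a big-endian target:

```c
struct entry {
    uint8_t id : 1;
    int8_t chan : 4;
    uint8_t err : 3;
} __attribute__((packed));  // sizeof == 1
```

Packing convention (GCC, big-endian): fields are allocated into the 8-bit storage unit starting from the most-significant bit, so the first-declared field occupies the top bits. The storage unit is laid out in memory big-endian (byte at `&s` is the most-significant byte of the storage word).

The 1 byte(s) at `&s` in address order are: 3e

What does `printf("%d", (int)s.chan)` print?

7

[0]=0x3e (big-endian) → word 0x3e
id:1 @ bit 7 → (0x3e>>7)&0x1 = 0x0
chan:4 @ bit 3 → (0x3e>>3)&0xf = 0x7  ←
err:3 @ bit 0 → (0x3e>>0)&0x7 = 0x6
chan signed 4b, MSB=0: value = 7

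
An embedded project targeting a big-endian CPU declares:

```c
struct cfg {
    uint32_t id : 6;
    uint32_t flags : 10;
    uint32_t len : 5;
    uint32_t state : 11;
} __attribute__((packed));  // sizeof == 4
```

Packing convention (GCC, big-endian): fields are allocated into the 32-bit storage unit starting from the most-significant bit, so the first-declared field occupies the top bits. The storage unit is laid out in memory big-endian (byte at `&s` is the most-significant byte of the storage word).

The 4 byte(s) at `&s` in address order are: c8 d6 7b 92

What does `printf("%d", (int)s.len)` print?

15

[0]=0xc8 [1]=0xd6 [2]=0x7b [3]=0x92 (big-endian) → word 0xc8d67b92
id [26+:6] = (word>>26) & 0x3f = 50
flags [16+:10] = (word>>16) & 0x3ff = 214
len [11+:5] = (word>>11) & 0x1f = 15  ←
state [0+:11] = (word>>0) & 0x7ff = 914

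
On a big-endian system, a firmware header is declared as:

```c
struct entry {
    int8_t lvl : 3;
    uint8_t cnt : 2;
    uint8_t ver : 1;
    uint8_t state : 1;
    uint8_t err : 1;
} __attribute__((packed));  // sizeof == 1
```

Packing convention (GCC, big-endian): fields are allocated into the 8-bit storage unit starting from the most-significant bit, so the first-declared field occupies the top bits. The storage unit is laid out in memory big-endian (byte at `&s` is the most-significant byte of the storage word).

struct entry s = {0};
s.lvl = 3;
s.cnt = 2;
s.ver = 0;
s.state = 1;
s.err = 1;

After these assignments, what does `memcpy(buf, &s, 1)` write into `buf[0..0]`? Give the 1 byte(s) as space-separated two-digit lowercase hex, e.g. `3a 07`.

[5+:3] lvl=3 & 0x7 = 0x3; word=0x60
[3+:2] cnt=2 & 0x3 = 0x2; word=0x70
[2+:1] ver=0 & 0x1 = 0x0; word=0x70
[1+:1] state=1 & 0x1 = 0x1; word=0x72
[0+:1] err=1 & 0x1 = 0x1; word=0x73
word = 0x73 → big-endian bytes:
  [0]=0x73

73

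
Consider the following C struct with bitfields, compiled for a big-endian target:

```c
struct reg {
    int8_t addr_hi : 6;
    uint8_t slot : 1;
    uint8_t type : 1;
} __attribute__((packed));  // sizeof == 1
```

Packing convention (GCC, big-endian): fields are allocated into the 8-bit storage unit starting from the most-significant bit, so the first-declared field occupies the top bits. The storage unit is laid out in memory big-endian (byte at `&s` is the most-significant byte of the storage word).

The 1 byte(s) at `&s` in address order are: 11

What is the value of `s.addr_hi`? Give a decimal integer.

[0]=0x11 (big-endian) → word 0x11
addr_hi [2+:6] = (word>>2) & 0x3f = 4  ←
slot [1+:1] = (word>>1) & 0x1 = 0
type [0+:1] = (word>>0) & 0x1 = 1
addr_hi signed 6b, MSB=0: value = 4

4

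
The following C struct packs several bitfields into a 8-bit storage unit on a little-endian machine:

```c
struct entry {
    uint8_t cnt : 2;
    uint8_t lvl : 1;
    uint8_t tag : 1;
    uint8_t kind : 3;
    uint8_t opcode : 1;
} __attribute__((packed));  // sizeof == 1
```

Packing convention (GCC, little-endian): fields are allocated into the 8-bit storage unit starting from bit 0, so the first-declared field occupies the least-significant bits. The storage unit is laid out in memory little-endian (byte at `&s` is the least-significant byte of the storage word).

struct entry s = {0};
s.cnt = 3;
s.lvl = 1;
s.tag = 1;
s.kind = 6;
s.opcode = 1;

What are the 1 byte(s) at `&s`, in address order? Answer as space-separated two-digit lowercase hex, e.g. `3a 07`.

ef

[0+:2] cnt=3 & 0x3 = 0x3; word=0x03
[2+:1] lvl=1 & 0x1 = 0x1; word=0x07
[3+:1] tag=1 & 0x1 = 0x1; word=0x0f
[4+:3] kind=6 & 0x7 = 0x6; word=0x6f
[7+:1] opcode=1 & 0x1 = 0x1; word=0xef
word = 0xef → little-endian bytes:
  [0]=0xef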